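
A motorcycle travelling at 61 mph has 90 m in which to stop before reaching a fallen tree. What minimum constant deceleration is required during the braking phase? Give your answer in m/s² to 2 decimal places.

61 mph × 0.44704 = 27.2694 m/s.
v² = 2a·d ⇒ a = v²/(2d) = 27.2694² / (2 × 90.000) = 743.620 / 180.000 = 4.1312 m/s².

Required deceleration ≈ 4.13 m/s²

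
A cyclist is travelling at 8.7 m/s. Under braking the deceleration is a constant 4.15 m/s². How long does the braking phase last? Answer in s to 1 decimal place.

Braking time ≈ 2.1 s

Braking time = v/a = 8.7000 / 4.150 = 2.096 s.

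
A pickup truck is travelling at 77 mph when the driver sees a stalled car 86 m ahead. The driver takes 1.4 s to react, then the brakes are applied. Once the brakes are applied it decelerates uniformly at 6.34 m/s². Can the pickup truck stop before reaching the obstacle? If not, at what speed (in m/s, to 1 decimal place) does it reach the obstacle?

77 mph × 0.44704 = 34.4221 m/s.
Reaction distance = 34.4221 × 1.4 = 48.191 m.
Braking distance needed to stop: v²/(2a) = 1184.881 / 12.680 = 93.445 m, so total needed = 48.191 + 93.445 = 141.636 m > 86 m — it cannot stop.
Distance remaining when braking begins: 86 − 48.191 = 37.809 m.
v² = v₀² − 2a·d = 1184.881 − 2 × 6.340 × 37.809 = 705.463 m²/s².
v = √705.463 = 26.561 m/s.

No — it strikes the obstacle at 26.6 m/s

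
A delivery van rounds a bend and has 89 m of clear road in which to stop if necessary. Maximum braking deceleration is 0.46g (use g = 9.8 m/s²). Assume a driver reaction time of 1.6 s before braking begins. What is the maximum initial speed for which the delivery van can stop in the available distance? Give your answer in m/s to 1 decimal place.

Maximum speed ≈ 22.0 m/s

a = 0.46 × 9.8 = 4.508 m/s².
Stopping distance: v·t_r + v²/(2a) = 89 with t_r = 1.6 s and a = 4.508 m/s².
So v² + 14.426 v − 802.42 = 0.
Positive root: v = −a·t_r + √((a·t_r)² + 2a·d) = −7.213 + √(52.027 + 802.42) = 22.0179 m/s.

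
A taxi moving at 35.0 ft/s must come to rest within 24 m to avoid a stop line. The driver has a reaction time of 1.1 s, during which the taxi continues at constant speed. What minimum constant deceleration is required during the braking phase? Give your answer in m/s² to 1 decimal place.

Required deceleration ≈ 4.6 m/s²

35 ft/s × 0.3048 = 10.6680 m/s.
Distance covered during reaction = 10.6680 × 1.1 = 11.735 m.
Distance available for braking: 24 − 11.735 = 12.265 m.
v² = 2a·d ⇒ a = v²/(2d) = 10.6680² / (2 × 12.265) = 113.806 / 24.530 = 4.6395 m/s².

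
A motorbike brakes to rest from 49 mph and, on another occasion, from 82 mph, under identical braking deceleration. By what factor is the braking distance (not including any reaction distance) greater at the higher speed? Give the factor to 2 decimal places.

Braking distance d = v²/(2a), so with a fixed, d ∝ v².
Factor = (82/49)² = 1.6735² = 2.8006.

Factor ≈ 2.80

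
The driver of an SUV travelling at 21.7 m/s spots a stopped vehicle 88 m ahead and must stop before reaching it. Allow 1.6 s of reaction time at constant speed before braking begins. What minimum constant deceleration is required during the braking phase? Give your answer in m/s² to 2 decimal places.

Required deceleration ≈ 4.42 m/s²

Distance covered during reaction = 21.7000 × 1.6 = 34.720 m.
Distance available for braking: 88 − 34.720 = 53.280 m.
v² = 2a·d ⇒ a = v²/(2d) = 21.7000² / (2 × 53.280) = 470.890 / 106.560 = 4.4190 m/s².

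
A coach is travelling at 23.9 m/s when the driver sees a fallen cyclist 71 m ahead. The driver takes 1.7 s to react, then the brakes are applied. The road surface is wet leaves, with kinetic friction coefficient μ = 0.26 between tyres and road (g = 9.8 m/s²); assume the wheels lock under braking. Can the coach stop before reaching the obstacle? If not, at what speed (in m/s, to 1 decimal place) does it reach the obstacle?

a = μg = 0.26 × 9.8 = 2.548 m/s².
Reaction distance = 23.9000 × 1.7 = 40.630 m.
Braking distance needed to stop: v²/(2a) = 571.210 / 5.096 = 112.090 m, so total needed = 40.630 + 112.090 = 152.720 m > 71 m — it cannot stop.
Distance remaining when braking begins: 71 − 40.630 = 30.370 m.
v² = v₀² − 2a·d = 571.210 − 2 × 2.548 × 30.370 = 416.444 m²/s².
v = √416.444 = 20.407 m/s.

No — it strikes the obstacle at 20.4 m/s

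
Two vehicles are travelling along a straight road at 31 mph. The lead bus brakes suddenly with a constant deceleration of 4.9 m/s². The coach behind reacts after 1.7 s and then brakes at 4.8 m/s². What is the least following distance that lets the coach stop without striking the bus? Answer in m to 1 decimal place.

Minimum gap ≈ 24.0 m

31 mph × 0.44704 = 13.8582 m/s.
Leader travels v²/(2a_L) = 192.050 / 9.800 = 19.597 m before stopping.
Follower covers v·t_r = 13.8582 × 1.7 = 23.559 m while reacting, then v²/(2a_F) = 192.050 / 9.600 = 20.005 m while braking, for a total of 23.559 + 20.005 = 43.564 m.
Since a_F ≤ a_L and the follower starts braking later, the follower is never slower than the leader, so the closest approach is when both have stopped.
Minimum gap = 43.564 − 19.597 = 23.967 m.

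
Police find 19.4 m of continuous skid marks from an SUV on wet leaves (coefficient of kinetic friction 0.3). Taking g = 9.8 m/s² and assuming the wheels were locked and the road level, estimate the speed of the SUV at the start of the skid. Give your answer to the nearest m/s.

Initial speed ≈ 11 m/s

Deceleration a = μg = 0.3 × 9.8 = 2.940 m/s².
v = √(2a·d) = √(2 × 2.940 × 19.4) = √114.072 = 10.6804 m/s.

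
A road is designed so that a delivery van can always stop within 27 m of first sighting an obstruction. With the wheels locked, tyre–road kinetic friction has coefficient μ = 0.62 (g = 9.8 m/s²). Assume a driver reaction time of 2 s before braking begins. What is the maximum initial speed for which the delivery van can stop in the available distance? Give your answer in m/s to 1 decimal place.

a = μg = 0.62 × 9.8 = 6.076 m/s².
Stopping distance: v·t_r + v²/(2a) = 27 with t_r = 2 s and a = 6.076 m/s².
So v² + 24.304 v − 328.10 = 0.
Positive root: v = −a·t_r + √((a·t_r)² + 2a·d) = −12.152 + √(147.671 + 328.10) = 9.6602 m/s.

Maximum speed ≈ 9.7 m/s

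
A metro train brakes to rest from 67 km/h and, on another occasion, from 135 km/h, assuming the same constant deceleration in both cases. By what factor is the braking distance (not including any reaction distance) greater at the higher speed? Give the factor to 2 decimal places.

Braking distance d = v²/(2a), so with a fixed, d ∝ v².
Factor = (135/67)² = 2.0149² = 4.0598.

Factor ≈ 4.06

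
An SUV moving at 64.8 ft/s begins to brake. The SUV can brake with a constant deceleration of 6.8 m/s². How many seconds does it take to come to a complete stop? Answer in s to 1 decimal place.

Braking time ≈ 2.9 s

64.8 ft/s × 0.3048 = 19.7510 m/s.
Braking time = v/a = 19.7510 / 6.800 = 2.905 s.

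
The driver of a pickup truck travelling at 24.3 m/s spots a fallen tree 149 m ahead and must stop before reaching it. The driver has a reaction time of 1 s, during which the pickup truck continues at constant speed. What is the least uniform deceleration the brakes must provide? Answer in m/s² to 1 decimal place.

Required deceleration ≈ 2.4 m/s²

Distance covered during reaction = 24.3000 × 1 = 24.300 m.
Distance available for braking: 149 − 24.300 = 124.700 m.
v² = 2a·d ⇒ a = v²/(2d) = 24.3000² / (2 × 124.700) = 590.490 / 249.400 = 2.3676 m/s².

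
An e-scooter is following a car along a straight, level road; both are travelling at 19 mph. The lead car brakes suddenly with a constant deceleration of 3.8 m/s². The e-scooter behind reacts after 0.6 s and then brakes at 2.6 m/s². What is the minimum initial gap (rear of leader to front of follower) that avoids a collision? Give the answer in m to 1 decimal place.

19 mph × 0.44704 = 8.4938 m/s.
Leader travels v²/(2a_L) = 72.145 / 7.600 = 9.493 m before stopping.
Follower covers v·t_r = 8.4938 × 0.6 = 5.096 m while reacting, then v²/(2a_F) = 72.145 / 5.200 = 13.874 m while braking, for a total of 5.096 + 13.874 = 18.970 m.
Since a_F ≤ a_L and the follower starts braking later, the follower is never slower than the leader, so the closest approach is when both have stopped.
Minimum gap = 18.970 − 9.493 = 9.477 m.

Minimum gap ≈ 9.5 m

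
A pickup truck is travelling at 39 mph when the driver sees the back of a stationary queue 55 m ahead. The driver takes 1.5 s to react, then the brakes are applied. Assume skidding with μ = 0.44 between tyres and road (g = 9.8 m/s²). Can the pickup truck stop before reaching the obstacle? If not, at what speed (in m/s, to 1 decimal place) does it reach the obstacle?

39 mph × 0.44704 = 17.4346 m/s.
a = μg = 0.44 × 9.8 = 4.312 m/s².
Reaction distance = 17.4346 × 1.5 = 26.152 m.
Braking distance needed to stop: v²/(2a) = 303.965 / 8.624 = 35.246 m, so total needed = 26.152 + 35.246 = 61.398 m > 55 m — it cannot stop.
Distance remaining when braking begins: 55 − 26.152 = 28.848 m.
v² = v₀² − 2a·d = 303.965 − 2 × 4.312 × 28.848 = 55.180 m²/s².
v = √55.180 = 7.428 m/s.

No — it strikes the obstacle at 7.4 m/s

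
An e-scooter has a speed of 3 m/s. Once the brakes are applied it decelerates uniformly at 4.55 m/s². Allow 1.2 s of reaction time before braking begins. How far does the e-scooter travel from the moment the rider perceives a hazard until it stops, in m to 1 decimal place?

Reaction distance = v·t_r = 3.0000 × 1.2 = 3.600 m.
Braking distance = v²/(2a) = 3.0000² / (2 × 4.550) = 9.000 / 9.100 = 0.989 m.
Total = 3.600 + 0.989 = 4.589 m.

Total stopping distance ≈ 4.6 m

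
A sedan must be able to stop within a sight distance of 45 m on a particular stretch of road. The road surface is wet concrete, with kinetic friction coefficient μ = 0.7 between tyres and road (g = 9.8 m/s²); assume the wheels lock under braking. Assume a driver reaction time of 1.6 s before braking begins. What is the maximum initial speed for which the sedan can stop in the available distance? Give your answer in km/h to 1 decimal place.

Maximum speed ≈ 58.3 km/h

a = μg = 0.7 × 9.8 = 6.860 m/s².
Stopping distance: v·t_r + v²/(2a) = 45 with t_r = 1.6 s and a = 6.860 m/s².
So v² + 21.952 v − 617.40 = 0.
Positive root: v = −a·t_r + √((a·t_r)² + 2a·d) = −10.976 + √(120.473 + 617.40) = 16.1878 m/s.
16.1878 m/s × 3.6 = 58.276 km/h.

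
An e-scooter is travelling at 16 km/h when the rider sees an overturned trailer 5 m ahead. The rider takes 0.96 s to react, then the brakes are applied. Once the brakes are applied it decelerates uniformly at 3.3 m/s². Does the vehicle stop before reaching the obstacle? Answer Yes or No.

No

16 km/h ÷ 3.6 = 4.4444 m/s.
Reaction distance = 4.4444 × 0.96 = 4.267 m.
Braking distance = v²/(2a) = 19.753 / 6.600 = 2.993 m.
Total stopping distance = 4.267 + 2.993 = 7.260 m, vs 5 m available — it cannot stop in time and overshoots by 7.260 − 5 = 2.260 m.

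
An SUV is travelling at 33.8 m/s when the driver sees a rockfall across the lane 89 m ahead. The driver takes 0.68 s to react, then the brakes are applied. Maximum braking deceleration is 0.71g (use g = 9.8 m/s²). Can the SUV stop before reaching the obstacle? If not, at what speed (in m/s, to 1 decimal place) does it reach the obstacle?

a = 0.71 × 9.8 = 6.958 m/s².
Reaction distance = 33.8000 × 0.68 = 22.984 m.
Braking distance needed to stop: v²/(2a) = 1142.440 / 13.916 = 82.095 m, so total needed = 22.984 + 82.095 = 105.079 m > 89 m — it cannot stop.
Distance remaining when braking begins: 89 − 22.984 = 66.016 m.
v² = v₀² − 2a·d = 1142.440 − 2 × 6.958 × 66.016 = 223.761 m²/s².
v = √223.761 = 14.959 m/s.

No — it strikes the obstacle at 15.0 m/s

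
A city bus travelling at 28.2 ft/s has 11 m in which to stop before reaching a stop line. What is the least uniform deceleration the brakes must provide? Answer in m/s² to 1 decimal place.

28.2 ft/s × 0.3048 = 8.5954 m/s.
v² = 2a·d ⇒ a = v²/(2d) = 8.5954² / (2 × 11.000) = 73.881 / 22.000 = 3.3582 m/s².

Required deceleration ≈ 3.4 m/s²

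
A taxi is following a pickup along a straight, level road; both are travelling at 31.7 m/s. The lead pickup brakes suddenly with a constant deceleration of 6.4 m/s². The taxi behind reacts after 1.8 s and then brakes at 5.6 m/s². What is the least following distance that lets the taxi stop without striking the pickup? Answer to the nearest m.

Minimum gap ≈ 68 m

Leader travels v²/(2a_L) = 1004.890 / 12.800 = 78.507 m before stopping.
Follower covers v·t_r = 31.7000 × 1.8 = 57.060 m while reacting, then v²/(2a_F) = 1004.890 / 11.200 = 89.722 m while braking, for a total of 57.060 + 89.722 = 146.782 m.
Since a_F ≤ a_L and the follower starts braking later, the follower is never slower than the leader, so the closest approach is when both have stopped.
Minimum gap = 146.782 − 78.507 = 68.275 m.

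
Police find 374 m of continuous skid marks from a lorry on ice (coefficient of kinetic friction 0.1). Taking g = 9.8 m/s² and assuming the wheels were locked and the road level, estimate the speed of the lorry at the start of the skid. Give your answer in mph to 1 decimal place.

Deceleration a = μg = 0.1 × 9.8 = 0.980 m/s².
v = √(2a·d) = √(2 × 0.980 × 374) = √733.040 = 27.0747 m/s.
= 27.0747 ÷ 0.44704 = 60.564 mph.

Initial speed ≈ 60.6 mph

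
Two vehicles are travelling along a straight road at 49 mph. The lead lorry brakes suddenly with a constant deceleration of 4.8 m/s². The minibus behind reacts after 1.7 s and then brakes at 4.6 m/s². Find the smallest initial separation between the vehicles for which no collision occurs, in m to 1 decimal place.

49 mph × 0.44704 = 21.9050 m/s.
Leader travels v²/(2a_L) = 479.829 / 9.600 = 49.982 m before stopping.
Follower covers v·t_r = 21.9050 × 1.7 = 37.239 m while reacting, then v²/(2a_F) = 479.829 / 9.200 = 52.155 m while braking, for a total of 37.239 + 52.155 = 89.394 m.
Since a_F ≤ a_L and the follower starts braking later, the follower is never slower than the leader, so the closest approach is when both have stopped.
Minimum gap = 89.394 − 49.982 = 39.412 m.

Minimum gap ≈ 39.4 m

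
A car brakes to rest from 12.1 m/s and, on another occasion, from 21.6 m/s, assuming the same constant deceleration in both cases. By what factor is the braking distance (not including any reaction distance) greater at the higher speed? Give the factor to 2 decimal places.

Braking distance d = v²/(2a), so with a fixed, d ∝ v².
Factor = (21.6/12.1)² = 1.7851² = 3.1866.

Factor ≈ 3.19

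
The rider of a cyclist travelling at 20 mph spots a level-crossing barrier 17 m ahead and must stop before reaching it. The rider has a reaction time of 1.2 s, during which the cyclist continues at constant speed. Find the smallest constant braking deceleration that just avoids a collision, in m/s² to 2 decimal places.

Required deceleration ≈ 6.37 m/s²

20 mph × 0.44704 = 8.9408 m/s.
Distance covered during reaction = 8.9408 × 1.2 = 10.729 m.
Distance available for braking: 17 − 10.729 = 6.271 m.
v² = 2a·d ⇒ a = v²/(2d) = 8.9408² / (2 × 6.271) = 79.938 / 12.542 = 6.3736 m/s².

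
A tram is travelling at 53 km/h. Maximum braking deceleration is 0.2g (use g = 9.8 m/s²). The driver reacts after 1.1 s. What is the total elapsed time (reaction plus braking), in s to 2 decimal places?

53 km/h ÷ 3.6 = 14.7222 m/s.
a = 0.2 × 9.8 = 1.960 m/s².
Braking time = v/a = 14.7222 / 1.960 = 7.511 s.
Total = 1.1 + 7.511 = 8.611 s.

Total time ≈ 8.61 s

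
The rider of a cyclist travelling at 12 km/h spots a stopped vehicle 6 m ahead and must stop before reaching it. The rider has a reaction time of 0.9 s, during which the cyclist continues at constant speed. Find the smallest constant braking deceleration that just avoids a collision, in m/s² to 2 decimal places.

Required deceleration ≈ 1.85 m/s²

12 km/h ÷ 3.6 = 3.3333 m/s.
Distance covered during reaction = 3.3333 × 0.9 = 3.000 m.
Distance available for braking: 6 − 3.000 = 3.000 m.
v² = 2a·d ⇒ a = v²/(2d) = 3.3333² / (2 × 3.000) = 11.111 / 6.000 = 1.8518 m/s².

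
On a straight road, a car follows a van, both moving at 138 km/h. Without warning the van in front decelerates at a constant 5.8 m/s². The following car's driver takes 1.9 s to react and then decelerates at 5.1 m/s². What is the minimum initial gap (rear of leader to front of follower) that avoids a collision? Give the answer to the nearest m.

138 km/h ÷ 3.6 = 38.3333 m/s.
Leader travels v²/(2a_L) = 1469.442 / 11.600 = 126.676 m before stopping.
Follower covers v·t_r = 38.3333 × 1.9 = 72.833 m while reacting, then v²/(2a_F) = 1469.442 / 10.200 = 144.063 m while braking, for a total of 72.833 + 144.063 = 216.896 m.
Since a_F ≤ a_L and the follower starts braking later, the follower is never slower than the leader, so the closest approach is when both have stopped.
Minimum gap = 216.896 − 126.676 = 90.220 m.

Minimum gap ≈ 90 m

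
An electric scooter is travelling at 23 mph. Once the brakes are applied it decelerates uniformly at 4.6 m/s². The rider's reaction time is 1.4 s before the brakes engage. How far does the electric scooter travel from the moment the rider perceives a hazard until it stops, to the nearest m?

23 mph × 0.44704 = 10.2819 m/s.
Reaction distance = v·t_r = 10.2819 × 1.4 = 14.395 m.
Braking distance = v²/(2a) = 10.2819² / (2 × 4.600) = 105.717 / 9.200 = 11.491 m.
Total = 14.395 + 11.491 = 25.886 m.

Total stopping distance ≈ 26 m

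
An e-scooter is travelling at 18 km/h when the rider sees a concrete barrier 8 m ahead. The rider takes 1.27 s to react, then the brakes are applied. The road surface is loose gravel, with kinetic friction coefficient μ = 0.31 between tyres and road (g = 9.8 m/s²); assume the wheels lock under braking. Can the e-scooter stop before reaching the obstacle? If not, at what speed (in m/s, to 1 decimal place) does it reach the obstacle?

No — it strikes the obstacle at 3.9 m/s

18 km/h ÷ 3.6 = 5.0000 m/s.
a = μg = 0.31 × 9.8 = 3.038 m/s².
Reaction distance = 5.0000 × 1.27 = 6.350 m.
Braking distance needed to stop: v²/(2a) = 25.000 / 6.076 = 4.115 m, so total needed = 6.350 + 4.115 = 10.465 m > 8 m — it cannot stop.
Distance remaining when braking begins: 8 − 6.350 = 1.650 m.
v² = v₀² − 2a·d = 25.000 − 2 × 3.038 × 1.650 = 14.975 m²/s².
v = √14.975 = 3.870 m/s.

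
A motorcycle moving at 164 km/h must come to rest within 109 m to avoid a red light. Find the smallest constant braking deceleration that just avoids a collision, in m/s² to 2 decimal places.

164 km/h ÷ 3.6 = 45.5556 m/s.
v² = 2a·d ⇒ a = v²/(2d) = 45.5556² / (2 × 109.000) = 2075.313 / 218.000 = 9.5198 m/s².

Required deceleration ≈ 9.52 m/s²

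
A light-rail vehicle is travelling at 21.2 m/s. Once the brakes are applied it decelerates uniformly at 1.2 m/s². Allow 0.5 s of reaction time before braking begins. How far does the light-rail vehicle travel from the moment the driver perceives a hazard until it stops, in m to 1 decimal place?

Total stopping distance ≈ 197.9 m

Reaction distance = v·t_r = 21.2000 × 0.5 = 10.600 m.
Braking distance = v²/(2a) = 21.2000² / (2 × 1.200) = 449.440 / 2.400 = 187.267 m.
Total = 10.600 + 187.267 = 197.867 m.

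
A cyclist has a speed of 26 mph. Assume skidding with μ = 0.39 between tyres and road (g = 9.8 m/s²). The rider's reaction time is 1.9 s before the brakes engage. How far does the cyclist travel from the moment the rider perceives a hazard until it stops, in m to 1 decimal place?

26 mph × 0.44704 = 11.6230 m/s.
a = μg = 0.39 × 9.8 = 3.822 m/s².
Reaction distance = v·t_r = 11.6230 × 1.9 = 22.084 m.
Braking distance = v²/(2a) = 11.6230² / (2 × 3.822) = 135.094 / 7.644 = 17.673 m.
Total = 22.084 + 17.673 = 39.757 m.

Total stopping distance ≈ 39.8 m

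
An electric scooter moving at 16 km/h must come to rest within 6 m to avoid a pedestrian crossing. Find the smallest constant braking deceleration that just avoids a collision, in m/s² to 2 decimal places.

16 km/h ÷ 3.6 = 4.4444 m/s.
v² = 2a·d ⇒ a = v²/(2d) = 4.4444² / (2 × 6.000) = 19.753 / 12.000 = 1.6461 m/s².

Required deceleration ≈ 1.65 m/s²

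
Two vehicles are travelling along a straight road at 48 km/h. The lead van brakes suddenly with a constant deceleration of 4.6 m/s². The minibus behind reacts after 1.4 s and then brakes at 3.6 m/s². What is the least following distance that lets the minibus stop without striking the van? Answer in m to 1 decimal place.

48 km/h ÷ 3.6 = 13.3333 m/s.
Leader travels v²/(2a_L) = 177.777 / 9.200 = 19.324 m before stopping.
Follower covers v·t_r = 13.3333 × 1.4 = 18.667 m while reacting, then v²/(2a_F) = 177.777 / 7.200 = 24.691 m while braking, for a total of 18.667 + 24.691 = 43.358 m.
Since a_F ≤ a_L and the follower starts braking later, the follower is never slower than the leader, so the closest approach is when both have stopped.
Minimum gap = 43.358 − 19.324 = 24.034 m.

Minimum gap ≈ 24.0 m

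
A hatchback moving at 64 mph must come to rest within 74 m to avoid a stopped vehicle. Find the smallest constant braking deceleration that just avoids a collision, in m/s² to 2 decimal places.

64 mph × 0.44704 = 28.6106 m/s.
v² = 2a·d ⇒ a = v²/(2d) = 28.6106² / (2 × 74.000) = 818.566 / 148.000 = 5.5309 m/s².

Required deceleration ≈ 5.53 m/s²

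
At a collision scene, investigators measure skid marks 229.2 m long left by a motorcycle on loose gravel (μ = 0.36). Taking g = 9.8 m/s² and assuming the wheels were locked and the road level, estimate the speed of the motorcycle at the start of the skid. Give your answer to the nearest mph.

Initial speed ≈ 90 mph

Deceleration a = μg = 0.36 × 9.8 = 3.528 m/s².
v = √(2a·d) = √(2 × 3.528 × 229.2) = √1617.235 = 40.2149 m/s.
= 40.2149 ÷ 0.44704 = 89.958 mph.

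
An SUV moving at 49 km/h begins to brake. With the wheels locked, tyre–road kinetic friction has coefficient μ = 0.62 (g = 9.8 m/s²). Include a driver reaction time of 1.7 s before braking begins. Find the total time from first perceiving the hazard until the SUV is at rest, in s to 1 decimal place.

49 km/h ÷ 3.6 = 13.6111 m/s.
a = μg = 0.62 × 9.8 = 6.076 m/s².
Braking time = v/a = 13.6111 / 6.076 = 2.240 s.
Total = 1.7 + 2.240 = 3.940 s.

Total time ≈ 3.9 s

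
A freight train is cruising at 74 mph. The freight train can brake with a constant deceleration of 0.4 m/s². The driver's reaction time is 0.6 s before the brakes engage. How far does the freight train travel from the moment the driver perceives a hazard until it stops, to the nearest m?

Total stopping distance ≈ 1388 m

74 mph × 0.44704 = 33.0810 m/s.
Reaction distance = v·t_r = 33.0810 × 0.6 = 19.849 m.
Braking distance = v²/(2a) = 33.0810² / (2 × 0.400) = 1094.353 / 0.800 = 1367.941 m.
Total = 19.849 + 1367.941 = 1387.790 m.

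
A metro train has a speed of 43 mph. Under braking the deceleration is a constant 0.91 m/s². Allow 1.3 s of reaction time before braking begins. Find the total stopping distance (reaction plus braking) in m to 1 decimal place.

43 mph × 0.44704 = 19.2227 m/s.
Reaction distance = v·t_r = 19.2227 × 1.3 = 24.990 m.
Braking distance = v²/(2a) = 19.2227² / (2 × 0.910) = 369.512 / 1.820 = 203.029 m.
Total = 24.990 + 203.029 = 228.019 m.

Total stopping distance ≈ 228.0 m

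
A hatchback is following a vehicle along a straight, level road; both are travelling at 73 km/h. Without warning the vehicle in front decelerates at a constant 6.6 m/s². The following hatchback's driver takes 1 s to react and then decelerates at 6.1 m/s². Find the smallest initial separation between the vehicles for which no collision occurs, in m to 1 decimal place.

73 km/h ÷ 3.6 = 20.2778 m/s.
Leader travels v²/(2a_L) = 411.189 / 13.200 = 31.151 m before stopping.
Follower covers v·t_r = 20.2778 × 1 = 20.278 m while reacting, then v²/(2a_F) = 411.189 / 12.200 = 33.704 m while braking, for a total of 20.278 + 33.704 = 53.982 m.
Since a_F ≤ a_L and the follower starts braking later, the follower is never slower than the leader, so the closest approach is when both have stopped.
Minimum gap = 53.982 − 31.151 = 22.831 m.

Minimum gap ≈ 22.8 m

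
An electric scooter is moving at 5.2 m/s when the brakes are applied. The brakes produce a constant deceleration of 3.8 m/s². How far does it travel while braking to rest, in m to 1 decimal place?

Braking distance = v²/(2a) = 5.2000² / (2 × 3.800) = 27.040 / 7.600 = 3.558 m.

Braking distance ≈ 3.6 m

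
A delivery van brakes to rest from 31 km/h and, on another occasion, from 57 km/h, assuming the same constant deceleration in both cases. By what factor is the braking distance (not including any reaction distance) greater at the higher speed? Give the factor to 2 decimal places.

Factor ≈ 3.38

Braking distance d = v²/(2a), so with a fixed, d ∝ v².
Factor = (57/31)² = 1.8387² = 3.3808.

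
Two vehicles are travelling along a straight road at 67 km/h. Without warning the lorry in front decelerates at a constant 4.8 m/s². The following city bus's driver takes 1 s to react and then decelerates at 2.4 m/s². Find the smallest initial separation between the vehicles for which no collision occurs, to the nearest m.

Minimum gap ≈ 55 m

67 km/h ÷ 3.6 = 18.6111 m/s.
Leader travels v²/(2a_L) = 346.373 / 9.600 = 36.081 m before stopping.
Follower covers v·t_r = 18.6111 × 1 = 18.611 m while reacting, then v²/(2a_F) = 346.373 / 4.800 = 72.161 m while braking, for a total of 18.611 + 72.161 = 90.772 m.
Since a_F ≤ a_L and the follower starts braking later, the follower is never slower than the leader, so the closest approach is when both have stopped.
Minimum gap = 90.772 − 36.081 = 54.691 m.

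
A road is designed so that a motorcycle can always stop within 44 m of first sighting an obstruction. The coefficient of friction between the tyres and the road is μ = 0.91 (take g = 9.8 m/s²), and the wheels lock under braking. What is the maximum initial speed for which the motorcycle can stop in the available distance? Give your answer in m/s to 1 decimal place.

a = μg = 0.91 × 9.8 = 8.918 m/s².
v²/(2a) = d ⇒ v = √(2 × 8.918 × 44) = √784.78 = 28.0139 m/s.

Maximum speed ≈ 28.0 m/s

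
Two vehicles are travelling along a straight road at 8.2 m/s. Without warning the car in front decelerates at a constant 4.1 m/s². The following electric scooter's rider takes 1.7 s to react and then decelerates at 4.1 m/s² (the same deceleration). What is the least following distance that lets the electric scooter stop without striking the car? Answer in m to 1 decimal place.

Minimum gap ≈ 13.9 m

Leader travels v²/(2a_L) = 67.240 / 8.200 = 8.200 m before stopping.
Follower covers v·t_r = 8.2000 × 1.7 = 13.940 m while reacting, then v²/(2a_F) = 67.240 / 8.200 = 8.200 m while braking, for a total of 13.940 + 8.200 = 22.140 m.
Since a_F ≤ a_L and the follower starts braking later, the follower is never slower than the leader, so the closest approach is when both have stopped.
Minimum gap = 22.140 − 8.200 = 13.940 m.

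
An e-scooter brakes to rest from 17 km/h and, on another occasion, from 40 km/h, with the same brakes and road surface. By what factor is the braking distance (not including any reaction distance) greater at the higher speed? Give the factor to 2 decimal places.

Braking distance d = v²/(2a), so with a fixed, d ∝ v².
Factor = (40/17)² = 2.3529² = 5.5361.

Factor ≈ 5.54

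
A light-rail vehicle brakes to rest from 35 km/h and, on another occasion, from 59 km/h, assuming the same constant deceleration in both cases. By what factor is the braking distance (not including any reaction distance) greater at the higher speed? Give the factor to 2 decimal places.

Factor ≈ 2.84

Braking distance d = v²/(2a), so with a fixed, d ∝ v².
Factor = (59/35)² = 1.6857² = 2.8416.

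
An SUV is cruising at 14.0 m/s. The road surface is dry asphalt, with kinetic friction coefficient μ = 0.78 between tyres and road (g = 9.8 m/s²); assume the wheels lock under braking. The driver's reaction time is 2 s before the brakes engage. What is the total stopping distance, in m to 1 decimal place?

Total stopping distance ≈ 40.8 m

a = μg = 0.78 × 9.8 = 7.644 m/s².
Reaction distance = v·t_r = 14.0000 × 2 = 28.000 m.
Braking distance = v²/(2a) = 14.0000² / (2 × 7.644) = 196.000 / 15.288 = 12.821 m.
Total = 28.000 + 12.821 = 40.821 m.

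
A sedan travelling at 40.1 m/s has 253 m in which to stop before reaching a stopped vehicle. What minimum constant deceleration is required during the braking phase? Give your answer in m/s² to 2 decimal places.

v² = 2a·d ⇒ a = v²/(2d) = 40.1000² / (2 × 253.000) = 1608.010 / 506.000 = 3.1779 m/s².

Required deceleration ≈ 3.18 m/s²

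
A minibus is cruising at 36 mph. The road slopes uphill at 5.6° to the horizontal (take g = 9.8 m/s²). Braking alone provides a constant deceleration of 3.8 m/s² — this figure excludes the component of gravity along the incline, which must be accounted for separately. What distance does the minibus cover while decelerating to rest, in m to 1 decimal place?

Braking distance ≈ 27.2 m

36 mph × 0.44704 = 16.0934 m/s.
Gravity along the uphill slope adds to the braking deceleration: a_eff = 3.800 + 9.8·sin 5.6° = 3.800 + 0.956 = 4.756 m/s².
Braking distance = v²/(2a) = 16.0934² / (2 × 4.756) = 258.998 / 9.512 = 27.229 m.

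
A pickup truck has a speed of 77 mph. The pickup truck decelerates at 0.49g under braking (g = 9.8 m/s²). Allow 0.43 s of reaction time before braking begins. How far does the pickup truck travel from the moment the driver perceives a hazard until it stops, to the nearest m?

Total stopping distance ≈ 138 m

77 mph × 0.44704 = 34.4221 m/s.
a = 0.49 × 9.8 = 4.802 m/s².
Reaction distance = v·t_r = 34.4221 × 0.43 = 14.802 m.
Braking distance = v²/(2a) = 34.4221² / (2 × 4.802) = 1184.881 / 9.604 = 123.374 m.
Total = 14.802 + 123.374 = 138.176 m.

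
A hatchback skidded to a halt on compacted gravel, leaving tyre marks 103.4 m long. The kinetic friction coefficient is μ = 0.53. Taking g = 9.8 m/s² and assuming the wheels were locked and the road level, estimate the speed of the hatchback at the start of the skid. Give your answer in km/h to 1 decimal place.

Deceleration a = μg = 0.53 × 9.8 = 5.194 m/s².
v = √(2a·d) = √(2 × 5.194 × 103.4) = √1074.119 = 32.7738 m/s.
= 32.7738 × 3.6 = 117.986 km/h.

Initial speed ≈ 118.0 km/h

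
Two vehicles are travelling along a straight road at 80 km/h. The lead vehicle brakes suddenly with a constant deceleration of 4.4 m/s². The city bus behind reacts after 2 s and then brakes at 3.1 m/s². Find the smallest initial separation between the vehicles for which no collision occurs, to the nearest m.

Minimum gap ≈ 68 m

80 km/h ÷ 3.6 = 22.2222 m/s.
Leader travels v²/(2a_L) = 493.826 / 8.800 = 56.117 m before stopping.
Follower covers v·t_r = 22.2222 × 2 = 44.444 m while reacting, then v²/(2a_F) = 493.826 / 6.200 = 79.649 m while braking, for a total of 44.444 + 79.649 = 124.093 m.
Since a_F ≤ a_L and the follower starts braking later, the follower is never slower than the leader, so the closest approach is when both have stopped.
Minimum gap = 124.093 − 56.117 = 67.976 m.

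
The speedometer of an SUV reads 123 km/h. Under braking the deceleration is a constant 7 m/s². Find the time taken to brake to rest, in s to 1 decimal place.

Braking time ≈ 4.9 s

123 km/h ÷ 3.6 = 34.1667 m/s.
Braking time = v/a = 34.1667 / 7.000 = 4.881 s.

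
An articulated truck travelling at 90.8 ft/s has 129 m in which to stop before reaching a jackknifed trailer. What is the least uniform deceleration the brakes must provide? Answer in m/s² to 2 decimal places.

90.8 ft/s × 0.3048 = 27.6758 m/s.
v² = 2a·d ⇒ a = v²/(2d) = 27.6758² / (2 × 129.000) = 765.950 / 258.000 = 2.9688 m/s².

Required deceleration ≈ 2.97 m/s²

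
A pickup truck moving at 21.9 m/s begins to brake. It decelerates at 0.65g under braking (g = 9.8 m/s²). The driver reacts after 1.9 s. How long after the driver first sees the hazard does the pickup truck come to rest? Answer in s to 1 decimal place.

Total time ≈ 5.3 s

a = 0.65 × 9.8 = 6.370 m/s².
Braking time = v/a = 21.9000 / 6.370 = 3.438 s.
Total = 1.9 + 3.438 = 5.338 s.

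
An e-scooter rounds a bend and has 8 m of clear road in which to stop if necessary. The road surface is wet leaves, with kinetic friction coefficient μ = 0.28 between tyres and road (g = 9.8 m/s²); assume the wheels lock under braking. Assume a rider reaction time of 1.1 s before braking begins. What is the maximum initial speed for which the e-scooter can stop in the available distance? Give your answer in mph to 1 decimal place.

a = μg = 0.28 × 9.8 = 2.744 m/s².
Stopping distance: v·t_r + v²/(2a) = 8 with t_r = 1.1 s and a = 2.744 m/s².
So v² + 6.037 v − 43.90 = 0.
Positive root: v = −a·t_r + √((a·t_r)² + 2a·d) = −3.018 + √(9.108 + 43.90) = 4.2627 m/s.
4.2627 m/s ÷ 0.44704 = 9.535 mph.

Maximum speed ≈ 9.5 mph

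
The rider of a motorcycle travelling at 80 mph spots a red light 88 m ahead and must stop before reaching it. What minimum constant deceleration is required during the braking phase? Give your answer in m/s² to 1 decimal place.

80 mph × 0.44704 = 35.7632 m/s.
v² = 2a·d ⇒ a = v²/(2d) = 35.7632² / (2 × 88.000) = 1279.006 / 176.000 = 7.2671 m/s².

Required deceleration ≈ 7.3 m/s²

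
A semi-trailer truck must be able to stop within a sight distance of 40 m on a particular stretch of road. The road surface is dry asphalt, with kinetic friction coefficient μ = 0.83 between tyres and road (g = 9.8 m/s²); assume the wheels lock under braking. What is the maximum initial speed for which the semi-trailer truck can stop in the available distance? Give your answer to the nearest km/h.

a = μg = 0.83 × 9.8 = 8.134 m/s².
v²/(2a) = d ⇒ v = √(2 × 8.134 × 40) = √650.72 = 25.5092 m/s.
25.5092 m/s × 3.6 = 91.833 km/h.

Maximum speed ≈ 92 km/h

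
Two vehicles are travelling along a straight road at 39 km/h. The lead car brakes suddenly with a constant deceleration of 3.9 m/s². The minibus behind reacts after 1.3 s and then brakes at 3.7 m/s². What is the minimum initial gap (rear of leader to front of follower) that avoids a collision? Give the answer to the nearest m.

39 km/h ÷ 3.6 = 10.8333 m/s.
Leader travels v²/(2a_L) = 117.360 / 7.800 = 15.046 m before stopping.
Follower covers v·t_r = 10.8333 × 1.3 = 14.083 m while reacting, then v²/(2a_F) = 117.360 / 7.400 = 15.859 m while braking, for a total of 14.083 + 15.859 = 29.942 m.
Since a_F ≤ a_L and the follower starts braking later, the follower is never slower than the leader, so the closest approach is when both have stopped.
Minimum gap = 29.942 − 15.046 = 14.896 m.

Minimum gap ≈ 15 m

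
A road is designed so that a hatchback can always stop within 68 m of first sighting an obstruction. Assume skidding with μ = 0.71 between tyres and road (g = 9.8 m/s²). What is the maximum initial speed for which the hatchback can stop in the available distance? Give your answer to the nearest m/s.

Maximum speed ≈ 31 m/s

a = μg = 0.71 × 9.8 = 6.958 m/s².
v²/(2a) = d ⇒ v = √(2 × 6.958 × 68) = √946.29 = 30.7618 m/s.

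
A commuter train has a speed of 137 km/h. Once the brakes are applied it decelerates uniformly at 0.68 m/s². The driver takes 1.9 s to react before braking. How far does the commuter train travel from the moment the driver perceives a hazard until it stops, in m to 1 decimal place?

Total stopping distance ≈ 1137.2 m

137 km/h ÷ 3.6 = 38.0556 m/s.
Reaction distance = v·t_r = 38.0556 × 1.9 = 72.306 m.
Braking distance = v²/(2a) = 38.0556² / (2 × 0.680) = 1448.229 / 1.360 = 1064.874 m.
Total = 72.306 + 1064.874 = 1137.180 m.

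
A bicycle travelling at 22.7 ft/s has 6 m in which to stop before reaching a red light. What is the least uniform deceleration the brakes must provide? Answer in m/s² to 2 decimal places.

Required deceleration ≈ 3.99 m/s²

22.7 ft/s × 0.3048 = 6.9190 m/s.
v² = 2a·d ⇒ a = v²/(2d) = 6.9190² / (2 × 6.000) = 47.873 / 12.000 = 3.9894 m/s².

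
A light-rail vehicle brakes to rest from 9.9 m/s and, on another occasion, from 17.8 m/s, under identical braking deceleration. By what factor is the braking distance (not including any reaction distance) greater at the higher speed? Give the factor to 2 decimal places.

Braking distance d = v²/(2a), so with a fixed, d ∝ v².
Factor = (17.8/9.9)² = 1.7980² = 3.2328.

Factor ≈ 3.23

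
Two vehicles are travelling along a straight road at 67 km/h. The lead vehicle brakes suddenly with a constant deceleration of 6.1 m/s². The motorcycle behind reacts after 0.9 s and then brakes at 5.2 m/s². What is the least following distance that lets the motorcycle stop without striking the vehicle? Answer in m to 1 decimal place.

67 km/h ÷ 3.6 = 18.6111 m/s.
Leader travels v²/(2a_L) = 346.373 / 12.200 = 28.391 m before stopping.
Follower covers v·t_r = 18.6111 × 0.9 = 16.750 m while reacting, then v²/(2a_F) = 346.373 / 10.400 = 33.305 m while braking, for a total of 16.750 + 33.305 = 50.055 m.
Since a_F ≤ a_L and the follower starts braking later, the follower is never slower than the leader, so the closest approach is when both have stopped.
Minimum gap = 50.055 − 28.391 = 21.664 m.

Minimum gap ≈ 21.7 m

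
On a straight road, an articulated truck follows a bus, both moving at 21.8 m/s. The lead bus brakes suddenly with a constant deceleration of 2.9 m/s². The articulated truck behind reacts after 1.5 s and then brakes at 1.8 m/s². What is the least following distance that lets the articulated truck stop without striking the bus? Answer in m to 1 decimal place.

Leader travels v²/(2a_L) = 475.240 / 5.800 = 81.938 m before stopping.
Follower covers v·t_r = 21.8000 × 1.5 = 32.700 m while reacting, then v²/(2a_F) = 475.240 / 3.600 = 132.011 m while braking, for a total of 32.700 + 132.011 = 164.711 m.
Since a_F ≤ a_L and the follower starts braking later, the follower is never slower than the leader, so the closest approach is when both have stopped.
Minimum gap = 164.711 − 81.938 = 82.773 m.

Minimum gap ≈ 82.8 m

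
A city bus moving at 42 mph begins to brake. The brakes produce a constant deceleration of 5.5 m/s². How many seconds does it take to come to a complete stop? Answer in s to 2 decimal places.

Braking time ≈ 3.41 s

42 mph × 0.44704 = 18.7757 m/s.
Braking time = v/a = 18.7757 / 5.500 = 3.414 s.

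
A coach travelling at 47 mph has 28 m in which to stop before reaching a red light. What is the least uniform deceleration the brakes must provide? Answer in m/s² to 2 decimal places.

47 mph × 0.44704 = 21.0109 m/s.
v² = 2a·d ⇒ a = v²/(2d) = 21.0109² / (2 × 28.000) = 441.458 / 56.000 = 7.8832 m/s².

Required deceleration ≈ 7.88 m/s²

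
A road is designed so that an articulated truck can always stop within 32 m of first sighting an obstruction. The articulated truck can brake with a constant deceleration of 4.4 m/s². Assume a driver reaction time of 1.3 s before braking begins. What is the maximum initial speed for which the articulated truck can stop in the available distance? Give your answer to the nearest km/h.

Maximum speed ≈ 43 km/h

Stopping distance: v·t_r + v²/(2a) = 32 with t_r = 1.3 s and a = 4.400 m/s².
So v² + 11.440 v − 281.60 = 0.
Positive root: v = −a·t_r + √((a·t_r)² + 2a·d) = −5.720 + √(32.718 + 281.60) = 12.0090 m/s.
12.0090 m/s × 3.6 = 43.232 km/h.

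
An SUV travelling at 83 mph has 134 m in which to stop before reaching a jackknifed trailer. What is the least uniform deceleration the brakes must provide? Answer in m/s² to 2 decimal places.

Required deceleration ≈ 5.14 m/s²

83 mph × 0.44704 = 37.1043 m/s.
v² = 2a·d ⇒ a = v²/(2d) = 37.1043² / (2 × 134.000) = 1376.729 / 268.000 = 5.1370 m/s².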